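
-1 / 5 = -0.20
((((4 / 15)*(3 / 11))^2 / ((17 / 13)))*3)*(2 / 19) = 1248 / 977075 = 0.00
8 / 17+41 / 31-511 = -268352 / 527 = -509.21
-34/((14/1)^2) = -17/98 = -0.17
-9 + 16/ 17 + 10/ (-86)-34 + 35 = -5245/ 731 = -7.18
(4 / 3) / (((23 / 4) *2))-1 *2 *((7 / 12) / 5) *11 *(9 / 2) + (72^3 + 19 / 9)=373238.68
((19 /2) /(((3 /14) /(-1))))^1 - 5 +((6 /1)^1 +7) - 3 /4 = -445 /12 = -37.08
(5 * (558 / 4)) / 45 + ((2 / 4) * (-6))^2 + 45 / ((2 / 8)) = 409 / 2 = 204.50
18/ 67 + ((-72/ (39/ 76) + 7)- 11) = -125458/ 871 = -144.04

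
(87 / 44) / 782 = 87 / 34408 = 0.00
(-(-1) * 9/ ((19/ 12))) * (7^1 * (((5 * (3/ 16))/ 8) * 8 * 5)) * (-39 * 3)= -1658475/ 76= -21822.04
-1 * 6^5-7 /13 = -101095 /13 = -7776.54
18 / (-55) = -18 / 55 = -0.33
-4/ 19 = -0.21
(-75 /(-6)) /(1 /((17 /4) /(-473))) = -425 /3784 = -0.11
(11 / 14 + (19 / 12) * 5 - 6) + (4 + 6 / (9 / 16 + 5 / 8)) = 18761 / 1596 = 11.76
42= 42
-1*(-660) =660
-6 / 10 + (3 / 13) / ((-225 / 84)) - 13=-4448 / 325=-13.69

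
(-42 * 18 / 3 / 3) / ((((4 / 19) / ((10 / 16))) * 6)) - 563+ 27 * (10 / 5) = -8809 / 16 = -550.56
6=6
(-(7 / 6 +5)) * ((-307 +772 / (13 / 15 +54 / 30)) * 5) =6475 / 12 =539.58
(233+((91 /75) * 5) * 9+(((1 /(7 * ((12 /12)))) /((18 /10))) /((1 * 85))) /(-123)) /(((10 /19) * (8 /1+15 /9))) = 3599208931 /63670950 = 56.53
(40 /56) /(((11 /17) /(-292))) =-24820 /77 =-322.34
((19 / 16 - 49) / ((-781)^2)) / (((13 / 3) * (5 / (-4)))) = 459 / 31717972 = 0.00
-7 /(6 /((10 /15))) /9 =-7 /81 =-0.09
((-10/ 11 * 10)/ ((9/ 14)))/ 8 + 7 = 518/ 99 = 5.23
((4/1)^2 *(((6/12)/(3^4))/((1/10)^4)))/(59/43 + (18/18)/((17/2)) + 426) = 11696000/5062419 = 2.31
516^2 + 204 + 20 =266480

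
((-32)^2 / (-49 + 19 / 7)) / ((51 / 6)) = -3584 / 1377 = -2.60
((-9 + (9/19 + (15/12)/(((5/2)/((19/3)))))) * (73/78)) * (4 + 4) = -6862/171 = -40.13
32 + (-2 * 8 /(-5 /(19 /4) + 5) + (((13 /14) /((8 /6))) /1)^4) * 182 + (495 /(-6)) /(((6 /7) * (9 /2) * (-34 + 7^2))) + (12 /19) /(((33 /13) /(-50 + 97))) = -64675269043177 /99100108800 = -652.63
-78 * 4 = -312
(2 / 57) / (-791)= -2 / 45087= -0.00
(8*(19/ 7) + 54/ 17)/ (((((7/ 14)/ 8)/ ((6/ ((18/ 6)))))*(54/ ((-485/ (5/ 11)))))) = -50567264/ 3213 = -15738.33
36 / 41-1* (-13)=569 / 41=13.88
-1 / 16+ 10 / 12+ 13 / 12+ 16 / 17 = 2.80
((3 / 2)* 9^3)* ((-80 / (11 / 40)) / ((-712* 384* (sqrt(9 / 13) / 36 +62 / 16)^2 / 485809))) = 465911731134731700 / 12375714719731 -1541423181776400* sqrt(13) / 12375714719731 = 37198.18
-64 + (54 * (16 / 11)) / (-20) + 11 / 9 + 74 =3611 / 495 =7.29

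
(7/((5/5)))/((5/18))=126/5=25.20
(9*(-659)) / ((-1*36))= 659 / 4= 164.75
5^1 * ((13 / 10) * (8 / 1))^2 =2704 / 5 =540.80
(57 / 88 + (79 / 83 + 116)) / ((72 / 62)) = 26627357 / 262944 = 101.27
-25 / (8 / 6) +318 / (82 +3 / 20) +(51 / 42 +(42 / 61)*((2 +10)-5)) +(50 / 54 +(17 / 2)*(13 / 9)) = 6231079 / 1429596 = 4.36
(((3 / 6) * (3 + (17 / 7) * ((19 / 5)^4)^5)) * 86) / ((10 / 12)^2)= 989217741511879640284119433416 / 16689300537109375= 59272570429917.75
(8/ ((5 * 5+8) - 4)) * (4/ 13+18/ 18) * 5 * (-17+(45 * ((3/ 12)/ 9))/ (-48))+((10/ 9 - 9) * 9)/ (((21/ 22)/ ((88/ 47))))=-168661627/ 992264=-169.98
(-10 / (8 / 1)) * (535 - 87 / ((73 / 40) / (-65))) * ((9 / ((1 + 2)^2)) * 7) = -9283925 / 292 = -31794.26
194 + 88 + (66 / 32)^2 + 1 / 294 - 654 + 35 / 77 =-152039663 / 413952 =-367.29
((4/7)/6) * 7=2/3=0.67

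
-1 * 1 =-1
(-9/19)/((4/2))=-9/38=-0.24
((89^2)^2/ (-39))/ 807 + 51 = -61137118/ 31473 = -1942.53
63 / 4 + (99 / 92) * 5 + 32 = 1222 / 23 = 53.13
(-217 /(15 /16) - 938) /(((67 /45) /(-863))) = 45416238 /67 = 677854.30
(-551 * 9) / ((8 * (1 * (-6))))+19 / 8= 105.69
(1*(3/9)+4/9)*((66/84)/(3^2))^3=1331/2571912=0.00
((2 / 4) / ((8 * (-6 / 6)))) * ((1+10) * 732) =-2013 / 4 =-503.25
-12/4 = -3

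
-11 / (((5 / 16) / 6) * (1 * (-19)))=1056 / 95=11.12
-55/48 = -1.15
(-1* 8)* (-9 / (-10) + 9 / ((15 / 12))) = -324 / 5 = -64.80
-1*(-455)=455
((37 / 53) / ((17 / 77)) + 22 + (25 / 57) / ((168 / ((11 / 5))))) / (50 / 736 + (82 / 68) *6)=9988764346 / 2898555849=3.45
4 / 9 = 0.44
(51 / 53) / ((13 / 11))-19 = -12530 / 689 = -18.19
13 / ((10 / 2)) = 13 / 5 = 2.60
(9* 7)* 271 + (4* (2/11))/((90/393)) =2817569/165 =17076.18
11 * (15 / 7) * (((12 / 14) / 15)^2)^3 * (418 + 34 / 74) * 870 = 5689816704 / 19044431875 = 0.30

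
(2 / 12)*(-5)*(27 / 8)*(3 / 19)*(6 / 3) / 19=-135 / 2888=-0.05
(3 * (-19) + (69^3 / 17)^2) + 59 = 107918163659 / 289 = 373419251.42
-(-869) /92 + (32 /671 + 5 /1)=894703 /61732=14.49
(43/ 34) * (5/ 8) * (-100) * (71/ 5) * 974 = -37170275/ 34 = -1093243.38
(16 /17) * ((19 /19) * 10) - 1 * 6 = 58 /17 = 3.41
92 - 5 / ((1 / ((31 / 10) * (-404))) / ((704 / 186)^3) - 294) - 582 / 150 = 5707225312661117 / 64754017860975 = 88.14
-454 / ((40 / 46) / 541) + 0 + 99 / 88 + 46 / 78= -440628841 / 1560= -282454.39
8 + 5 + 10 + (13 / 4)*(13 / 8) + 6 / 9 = 2779 / 96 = 28.95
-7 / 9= -0.78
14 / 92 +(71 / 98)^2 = 149557 / 220892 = 0.68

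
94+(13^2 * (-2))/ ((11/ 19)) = -5388/ 11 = -489.82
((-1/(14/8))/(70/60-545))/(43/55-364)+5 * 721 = 548314079055/152098219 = 3605.00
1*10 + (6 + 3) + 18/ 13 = 265/ 13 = 20.38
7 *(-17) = -119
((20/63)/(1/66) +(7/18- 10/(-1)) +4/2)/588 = 4201/74088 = 0.06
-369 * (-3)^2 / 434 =-7.65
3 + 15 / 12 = 17 / 4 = 4.25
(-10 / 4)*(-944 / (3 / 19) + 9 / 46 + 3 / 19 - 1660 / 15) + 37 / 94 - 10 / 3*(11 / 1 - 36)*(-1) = 1243801563 / 82156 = 15139.51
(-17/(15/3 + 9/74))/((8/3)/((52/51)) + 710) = -8177/1755528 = -0.00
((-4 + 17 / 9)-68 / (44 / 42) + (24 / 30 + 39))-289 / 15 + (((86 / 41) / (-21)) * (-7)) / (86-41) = -2829407 / 60885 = -46.47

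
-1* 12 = -12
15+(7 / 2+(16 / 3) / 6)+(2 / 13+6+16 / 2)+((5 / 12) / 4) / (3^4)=1695449 / 50544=33.54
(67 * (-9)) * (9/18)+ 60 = -483/2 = -241.50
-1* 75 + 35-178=-218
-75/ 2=-37.50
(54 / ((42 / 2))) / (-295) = -18 / 2065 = -0.01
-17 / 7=-2.43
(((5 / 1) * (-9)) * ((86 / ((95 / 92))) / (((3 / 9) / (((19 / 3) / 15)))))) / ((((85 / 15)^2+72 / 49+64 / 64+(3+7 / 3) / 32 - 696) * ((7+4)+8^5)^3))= 20935152 / 102705390205528466375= 0.00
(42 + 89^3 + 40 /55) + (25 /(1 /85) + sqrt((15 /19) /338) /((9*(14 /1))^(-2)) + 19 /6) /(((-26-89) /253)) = 231108821 /330-87318*sqrt(570) /1235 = 698641.75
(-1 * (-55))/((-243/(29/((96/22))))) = -17545/11664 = -1.50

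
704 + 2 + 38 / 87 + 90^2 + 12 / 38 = 14557562 / 1653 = 8806.75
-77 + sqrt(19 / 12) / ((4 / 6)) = -77 + sqrt(57) / 4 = -75.11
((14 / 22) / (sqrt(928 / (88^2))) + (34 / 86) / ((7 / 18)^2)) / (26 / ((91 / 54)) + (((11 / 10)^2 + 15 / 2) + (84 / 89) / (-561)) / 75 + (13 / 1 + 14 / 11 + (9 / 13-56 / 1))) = -8937790290000 / 87151610427077-79511932500 * sqrt(58) / 8396666785333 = -0.17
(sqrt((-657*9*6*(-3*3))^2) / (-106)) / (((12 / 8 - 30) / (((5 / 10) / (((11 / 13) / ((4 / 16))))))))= 691821 / 44308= 15.61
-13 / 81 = -0.16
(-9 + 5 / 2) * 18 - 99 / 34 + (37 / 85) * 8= -19793 / 170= -116.43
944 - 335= 609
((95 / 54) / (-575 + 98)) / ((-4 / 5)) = 475 / 103032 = 0.00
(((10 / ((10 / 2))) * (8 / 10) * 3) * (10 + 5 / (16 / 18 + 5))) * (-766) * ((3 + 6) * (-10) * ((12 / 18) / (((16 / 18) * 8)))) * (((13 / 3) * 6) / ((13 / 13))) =463793850 / 53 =8750827.36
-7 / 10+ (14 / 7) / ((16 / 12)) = 4 / 5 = 0.80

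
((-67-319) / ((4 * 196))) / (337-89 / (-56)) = -193 / 132727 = -0.00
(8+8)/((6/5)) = 40/3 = 13.33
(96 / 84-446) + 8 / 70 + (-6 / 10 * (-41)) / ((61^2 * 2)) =-115841311 / 260470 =-444.74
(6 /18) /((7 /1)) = 1 /21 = 0.05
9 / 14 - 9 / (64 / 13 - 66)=2196 / 2779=0.79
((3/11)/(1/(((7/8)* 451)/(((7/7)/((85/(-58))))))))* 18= -2839.07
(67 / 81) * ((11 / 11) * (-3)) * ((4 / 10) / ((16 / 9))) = -67 / 120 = -0.56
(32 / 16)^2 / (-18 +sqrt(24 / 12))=-36 / 161 - 2 *sqrt(2) / 161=-0.24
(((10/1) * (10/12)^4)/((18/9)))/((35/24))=625/378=1.65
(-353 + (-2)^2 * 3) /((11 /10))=-310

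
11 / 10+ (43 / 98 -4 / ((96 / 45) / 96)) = -43723 / 245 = -178.46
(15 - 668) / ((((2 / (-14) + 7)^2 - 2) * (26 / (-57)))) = 1823829 / 57356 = 31.80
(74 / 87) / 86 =37 / 3741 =0.01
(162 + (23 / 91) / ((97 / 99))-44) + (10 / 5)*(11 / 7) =1071605 / 8827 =121.40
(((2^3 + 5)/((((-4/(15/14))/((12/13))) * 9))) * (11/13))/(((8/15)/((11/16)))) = -9075/23296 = -0.39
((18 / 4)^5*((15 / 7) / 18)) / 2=98415 / 896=109.84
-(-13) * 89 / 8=1157 / 8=144.62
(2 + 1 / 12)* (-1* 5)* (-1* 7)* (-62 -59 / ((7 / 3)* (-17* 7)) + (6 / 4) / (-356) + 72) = 744.35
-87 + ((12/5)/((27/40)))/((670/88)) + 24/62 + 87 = 0.85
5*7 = 35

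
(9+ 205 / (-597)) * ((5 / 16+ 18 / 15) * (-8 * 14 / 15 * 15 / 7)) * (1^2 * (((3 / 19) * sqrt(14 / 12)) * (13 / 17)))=-27.32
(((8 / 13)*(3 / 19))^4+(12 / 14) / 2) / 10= 2233723335 / 52109373134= 0.04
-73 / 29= -2.52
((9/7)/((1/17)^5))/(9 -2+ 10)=751689/7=107384.14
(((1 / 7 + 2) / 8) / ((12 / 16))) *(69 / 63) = 115 / 294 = 0.39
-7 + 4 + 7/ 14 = -5/ 2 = -2.50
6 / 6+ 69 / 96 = 1.72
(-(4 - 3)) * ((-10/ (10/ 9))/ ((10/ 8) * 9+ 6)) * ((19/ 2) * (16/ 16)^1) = 114/ 23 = 4.96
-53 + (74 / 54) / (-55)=-78742 / 1485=-53.02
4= 4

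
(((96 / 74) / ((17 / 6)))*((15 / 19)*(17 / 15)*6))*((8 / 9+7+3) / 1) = 18816 / 703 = 26.77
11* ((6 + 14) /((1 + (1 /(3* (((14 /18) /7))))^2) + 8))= 110 /9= 12.22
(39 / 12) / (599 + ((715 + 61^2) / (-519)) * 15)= 0.01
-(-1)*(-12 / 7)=-12 / 7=-1.71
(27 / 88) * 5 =135 / 88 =1.53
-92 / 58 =-46 / 29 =-1.59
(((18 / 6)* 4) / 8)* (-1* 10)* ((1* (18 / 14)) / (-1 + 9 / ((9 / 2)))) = -135 / 7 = -19.29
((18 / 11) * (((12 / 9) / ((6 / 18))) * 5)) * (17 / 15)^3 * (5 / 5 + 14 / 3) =668168 / 2475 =269.97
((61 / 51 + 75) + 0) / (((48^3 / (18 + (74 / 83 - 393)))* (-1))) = 60332093 / 234067968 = 0.26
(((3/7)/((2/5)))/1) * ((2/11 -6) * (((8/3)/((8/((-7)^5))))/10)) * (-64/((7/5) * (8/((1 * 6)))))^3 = -1548288000/11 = -140753454.55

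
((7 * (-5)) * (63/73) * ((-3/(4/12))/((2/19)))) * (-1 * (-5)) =1885275/146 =12912.84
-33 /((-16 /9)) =297 /16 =18.56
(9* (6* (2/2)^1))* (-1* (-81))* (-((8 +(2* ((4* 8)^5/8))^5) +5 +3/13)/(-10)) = 1180977535880029474454004329088452771172/65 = 18168885167385068837753910000000000000.00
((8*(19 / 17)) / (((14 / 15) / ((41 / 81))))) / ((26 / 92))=716680 / 41769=17.16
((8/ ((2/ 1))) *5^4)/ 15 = 500/ 3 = 166.67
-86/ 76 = -43/ 38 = -1.13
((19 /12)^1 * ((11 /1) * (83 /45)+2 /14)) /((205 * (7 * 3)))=30571 /4068225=0.01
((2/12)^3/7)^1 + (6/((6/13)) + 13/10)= 108113/7560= 14.30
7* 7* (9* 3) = 1323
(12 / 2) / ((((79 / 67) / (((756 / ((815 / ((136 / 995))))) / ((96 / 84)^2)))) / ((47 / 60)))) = 495769113 / 1281261500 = 0.39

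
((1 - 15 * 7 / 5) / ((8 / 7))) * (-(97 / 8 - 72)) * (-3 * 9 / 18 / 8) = 50295 / 256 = 196.46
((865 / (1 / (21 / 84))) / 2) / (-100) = -1.08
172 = 172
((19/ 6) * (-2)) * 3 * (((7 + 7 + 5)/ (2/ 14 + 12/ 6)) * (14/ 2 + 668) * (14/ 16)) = -796005/ 8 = -99500.62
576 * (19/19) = 576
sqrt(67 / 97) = sqrt(6499) / 97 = 0.83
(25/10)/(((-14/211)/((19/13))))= -20045/364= -55.07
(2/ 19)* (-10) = -20/ 19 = -1.05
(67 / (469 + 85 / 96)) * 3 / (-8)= -2412 / 45109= -0.05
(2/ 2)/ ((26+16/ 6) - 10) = 3/ 56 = 0.05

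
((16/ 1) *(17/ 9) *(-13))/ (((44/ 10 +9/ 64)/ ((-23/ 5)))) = 5204992/ 13077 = 398.03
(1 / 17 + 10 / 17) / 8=11 / 136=0.08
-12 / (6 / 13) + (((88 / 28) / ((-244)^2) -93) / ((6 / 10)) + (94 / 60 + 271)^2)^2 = 12081958279800201395346601 / 2198165717160000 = 5496381908.55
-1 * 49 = -49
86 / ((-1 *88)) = -43 / 44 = -0.98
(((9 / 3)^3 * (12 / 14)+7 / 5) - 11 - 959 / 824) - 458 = -12851709 / 28840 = -445.62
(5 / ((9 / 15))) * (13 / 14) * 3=325 / 14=23.21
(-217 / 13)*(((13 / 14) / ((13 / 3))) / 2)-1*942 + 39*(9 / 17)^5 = -942.17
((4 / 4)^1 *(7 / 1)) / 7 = 1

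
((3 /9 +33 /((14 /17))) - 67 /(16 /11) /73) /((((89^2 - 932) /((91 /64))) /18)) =0.15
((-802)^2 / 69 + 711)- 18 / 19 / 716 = 4708772305 / 469338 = 10032.80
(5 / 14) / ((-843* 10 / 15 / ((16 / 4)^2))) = -20 / 1967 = -0.01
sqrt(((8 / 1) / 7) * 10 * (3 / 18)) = 2 * sqrt(210) / 21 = 1.38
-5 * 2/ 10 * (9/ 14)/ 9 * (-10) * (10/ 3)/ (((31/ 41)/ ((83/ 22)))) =85075/ 7161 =11.88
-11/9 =-1.22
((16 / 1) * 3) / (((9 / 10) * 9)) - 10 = -110 / 27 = -4.07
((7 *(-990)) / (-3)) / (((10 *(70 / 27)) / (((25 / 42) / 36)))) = 165 / 112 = 1.47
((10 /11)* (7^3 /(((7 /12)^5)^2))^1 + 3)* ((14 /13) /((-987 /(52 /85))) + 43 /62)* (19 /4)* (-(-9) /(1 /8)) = 18171663529428864117 /1121908511185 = 16197099.27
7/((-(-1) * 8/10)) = 35/4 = 8.75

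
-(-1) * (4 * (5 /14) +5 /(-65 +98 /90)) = 27185 /20132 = 1.35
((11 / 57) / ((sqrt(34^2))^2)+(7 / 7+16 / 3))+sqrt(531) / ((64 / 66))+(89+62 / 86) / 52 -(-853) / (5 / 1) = 99* sqrt(59) / 32+10967759273 / 61389380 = 202.42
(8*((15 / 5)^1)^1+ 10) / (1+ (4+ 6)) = 34 / 11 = 3.09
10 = 10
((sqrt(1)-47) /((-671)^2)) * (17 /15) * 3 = -782 /2251205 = -0.00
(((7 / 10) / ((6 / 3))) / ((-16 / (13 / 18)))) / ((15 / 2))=-0.00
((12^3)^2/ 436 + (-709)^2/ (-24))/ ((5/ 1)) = -2819.29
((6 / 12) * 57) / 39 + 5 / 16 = 217 / 208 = 1.04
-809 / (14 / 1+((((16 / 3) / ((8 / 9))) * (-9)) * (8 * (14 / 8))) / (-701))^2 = -397543409 / 111724900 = -3.56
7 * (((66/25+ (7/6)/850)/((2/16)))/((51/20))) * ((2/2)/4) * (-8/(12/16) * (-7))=42245056/39015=1082.79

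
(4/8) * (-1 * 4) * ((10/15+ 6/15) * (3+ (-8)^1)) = 32/3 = 10.67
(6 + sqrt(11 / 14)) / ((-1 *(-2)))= sqrt(154) / 28 + 3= 3.44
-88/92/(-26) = 11/299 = 0.04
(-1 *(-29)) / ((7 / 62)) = 1798 / 7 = 256.86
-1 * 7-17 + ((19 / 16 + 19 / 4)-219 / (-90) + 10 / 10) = -3511 / 240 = -14.63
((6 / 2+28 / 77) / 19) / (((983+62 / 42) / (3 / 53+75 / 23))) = 1571094 / 2633567827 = 0.00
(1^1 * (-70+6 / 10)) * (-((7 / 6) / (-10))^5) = -5832029 / 3888000000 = -0.00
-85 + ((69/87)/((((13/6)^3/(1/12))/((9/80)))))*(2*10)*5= -10821895/127426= -84.93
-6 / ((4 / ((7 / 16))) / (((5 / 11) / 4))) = -0.07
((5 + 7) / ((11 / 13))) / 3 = 52 / 11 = 4.73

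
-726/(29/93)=-67518/29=-2328.21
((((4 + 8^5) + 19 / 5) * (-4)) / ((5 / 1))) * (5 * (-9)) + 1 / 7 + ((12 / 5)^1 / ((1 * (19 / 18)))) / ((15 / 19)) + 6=206489119 / 175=1179937.82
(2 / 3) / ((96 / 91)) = 91 / 144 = 0.63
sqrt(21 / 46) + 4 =sqrt(966) / 46 + 4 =4.68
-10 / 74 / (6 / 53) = -265 / 222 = -1.19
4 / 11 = 0.36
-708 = -708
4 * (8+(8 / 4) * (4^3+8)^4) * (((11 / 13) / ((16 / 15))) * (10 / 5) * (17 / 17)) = 341091300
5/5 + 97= 98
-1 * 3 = -3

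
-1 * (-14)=14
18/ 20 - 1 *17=-161/ 10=-16.10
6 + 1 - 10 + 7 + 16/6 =20/3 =6.67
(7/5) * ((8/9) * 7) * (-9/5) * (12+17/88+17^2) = -259749/55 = -4722.71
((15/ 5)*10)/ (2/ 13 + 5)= 5.82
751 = 751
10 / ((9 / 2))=20 / 9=2.22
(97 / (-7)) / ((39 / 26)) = -194 / 21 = -9.24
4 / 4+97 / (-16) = -5.06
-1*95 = -95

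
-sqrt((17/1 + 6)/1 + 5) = -5.29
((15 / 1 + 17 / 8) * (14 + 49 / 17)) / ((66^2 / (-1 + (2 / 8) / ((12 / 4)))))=-39319 / 646272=-0.06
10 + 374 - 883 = -499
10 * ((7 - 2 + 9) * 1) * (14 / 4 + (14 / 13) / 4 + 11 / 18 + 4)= 137270 / 117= 1173.25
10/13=0.77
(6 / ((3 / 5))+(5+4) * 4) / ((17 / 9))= 414 / 17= 24.35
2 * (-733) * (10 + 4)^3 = -4022704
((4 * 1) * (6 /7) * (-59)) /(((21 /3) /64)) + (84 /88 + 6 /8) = -3983781 /2156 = -1847.76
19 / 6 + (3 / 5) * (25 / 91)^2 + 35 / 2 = 514547 / 24843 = 20.71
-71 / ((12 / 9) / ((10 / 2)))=-1065 / 4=-266.25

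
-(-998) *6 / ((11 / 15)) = 89820 / 11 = 8165.45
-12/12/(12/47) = -47/12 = -3.92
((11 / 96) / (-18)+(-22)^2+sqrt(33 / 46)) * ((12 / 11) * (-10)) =-380155 / 72 -60 * sqrt(1518) / 253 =-5289.17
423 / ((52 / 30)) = 6345 / 26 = 244.04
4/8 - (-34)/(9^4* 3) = 19751/39366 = 0.50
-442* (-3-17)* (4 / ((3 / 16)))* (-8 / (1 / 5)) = -22630400 / 3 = -7543466.67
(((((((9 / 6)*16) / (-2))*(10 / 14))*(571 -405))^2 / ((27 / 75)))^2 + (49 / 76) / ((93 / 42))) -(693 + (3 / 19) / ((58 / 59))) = 1297016929573184397897 / 41011481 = 31625703289602.84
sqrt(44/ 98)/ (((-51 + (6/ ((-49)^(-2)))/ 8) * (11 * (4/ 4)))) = 4 * sqrt(22)/ 538923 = 0.00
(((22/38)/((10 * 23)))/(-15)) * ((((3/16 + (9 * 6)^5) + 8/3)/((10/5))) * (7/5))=-1697073939253/31464000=-53937.01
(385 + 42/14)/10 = 194/5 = 38.80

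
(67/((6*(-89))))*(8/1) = -268/267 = -1.00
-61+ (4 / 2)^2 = -57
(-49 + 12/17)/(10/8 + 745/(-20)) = 821/612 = 1.34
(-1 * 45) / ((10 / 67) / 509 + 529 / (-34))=52177590 / 18040147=2.89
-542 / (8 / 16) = -1084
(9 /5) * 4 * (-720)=-5184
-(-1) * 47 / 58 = 47 / 58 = 0.81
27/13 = 2.08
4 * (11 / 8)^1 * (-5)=-27.50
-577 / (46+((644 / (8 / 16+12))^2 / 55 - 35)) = -19834375 / 2037069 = -9.74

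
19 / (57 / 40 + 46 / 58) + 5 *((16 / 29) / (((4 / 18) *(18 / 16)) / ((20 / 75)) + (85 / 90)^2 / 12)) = 1657380680 / 146771639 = 11.29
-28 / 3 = -9.33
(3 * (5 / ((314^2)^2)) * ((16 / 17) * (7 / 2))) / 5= 0.00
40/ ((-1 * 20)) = -2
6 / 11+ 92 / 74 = 728 / 407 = 1.79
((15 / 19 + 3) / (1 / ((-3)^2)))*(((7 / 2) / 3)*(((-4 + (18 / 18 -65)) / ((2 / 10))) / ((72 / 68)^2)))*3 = -687820 / 19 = -36201.05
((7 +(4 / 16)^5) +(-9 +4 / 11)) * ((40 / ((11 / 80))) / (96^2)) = -460525 / 8921088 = -0.05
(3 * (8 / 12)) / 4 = 1 / 2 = 0.50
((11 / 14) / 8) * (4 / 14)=0.03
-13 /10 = -1.30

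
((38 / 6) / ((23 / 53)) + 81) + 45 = 9701 / 69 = 140.59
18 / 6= 3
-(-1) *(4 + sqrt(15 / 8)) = sqrt(30) / 4 + 4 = 5.37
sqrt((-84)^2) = 84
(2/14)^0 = 1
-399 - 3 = -402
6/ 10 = 3/ 5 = 0.60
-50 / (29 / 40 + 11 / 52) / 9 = -5.93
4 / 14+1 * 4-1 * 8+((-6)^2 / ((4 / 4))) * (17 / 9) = 450 / 7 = 64.29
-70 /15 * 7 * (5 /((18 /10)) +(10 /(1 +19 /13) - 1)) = -41209 /216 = -190.78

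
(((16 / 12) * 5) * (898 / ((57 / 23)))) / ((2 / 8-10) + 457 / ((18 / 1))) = 1652320 / 10697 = 154.47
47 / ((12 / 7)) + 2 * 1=353 / 12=29.42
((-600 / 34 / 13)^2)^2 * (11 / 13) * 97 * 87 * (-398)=-299262130200000000 / 31010762653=-9650266.70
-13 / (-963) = 13 / 963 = 0.01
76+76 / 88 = 1691 / 22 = 76.86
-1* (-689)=689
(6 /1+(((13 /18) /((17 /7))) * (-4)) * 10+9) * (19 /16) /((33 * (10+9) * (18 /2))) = 475 /727056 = 0.00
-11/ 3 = -3.67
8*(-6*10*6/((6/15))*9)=-64800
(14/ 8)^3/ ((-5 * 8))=-343/ 2560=-0.13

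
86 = 86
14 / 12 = 7 / 6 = 1.17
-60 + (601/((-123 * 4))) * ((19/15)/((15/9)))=-749419/12300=-60.93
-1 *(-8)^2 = -64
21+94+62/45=5237/45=116.38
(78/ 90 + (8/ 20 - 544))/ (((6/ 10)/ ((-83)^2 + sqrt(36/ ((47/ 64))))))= -56083349/ 9 - 130256*sqrt(47)/ 141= -6237816.49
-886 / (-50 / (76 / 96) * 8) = 8417 / 4800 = 1.75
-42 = -42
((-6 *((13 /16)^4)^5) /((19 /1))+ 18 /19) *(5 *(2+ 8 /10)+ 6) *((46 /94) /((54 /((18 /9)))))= 414893836932935773338168605 /1214517101530346834639192064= 0.34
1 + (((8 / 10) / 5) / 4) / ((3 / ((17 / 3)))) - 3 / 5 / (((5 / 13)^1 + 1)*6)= 301 / 300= 1.00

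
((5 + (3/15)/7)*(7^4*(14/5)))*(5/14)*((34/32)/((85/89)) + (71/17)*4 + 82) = 512196069/425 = 1205167.22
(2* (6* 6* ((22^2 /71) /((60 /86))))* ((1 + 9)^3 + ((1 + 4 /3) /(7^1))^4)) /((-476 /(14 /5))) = -4138.31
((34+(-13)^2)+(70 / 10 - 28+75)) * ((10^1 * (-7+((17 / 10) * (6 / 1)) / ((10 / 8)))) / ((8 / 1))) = 7453 / 20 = 372.65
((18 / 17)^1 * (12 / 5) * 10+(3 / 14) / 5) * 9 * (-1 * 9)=-2453571 / 1190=-2061.82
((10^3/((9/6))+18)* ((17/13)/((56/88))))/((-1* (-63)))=29546/1323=22.33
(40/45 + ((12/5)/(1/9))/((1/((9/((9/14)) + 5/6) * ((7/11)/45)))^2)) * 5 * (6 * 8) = 12018064/27225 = 441.43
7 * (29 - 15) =98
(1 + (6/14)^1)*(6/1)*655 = 39300/7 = 5614.29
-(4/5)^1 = -4/5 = -0.80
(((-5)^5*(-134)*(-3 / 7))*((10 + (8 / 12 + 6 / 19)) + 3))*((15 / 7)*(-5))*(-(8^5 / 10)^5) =-9456361793203356928730726400 / 931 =-10157209230078793693588320.00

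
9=9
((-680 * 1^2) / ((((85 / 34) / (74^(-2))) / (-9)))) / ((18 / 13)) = 442 / 1369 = 0.32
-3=-3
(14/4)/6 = 7/12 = 0.58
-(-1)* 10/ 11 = 10/ 11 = 0.91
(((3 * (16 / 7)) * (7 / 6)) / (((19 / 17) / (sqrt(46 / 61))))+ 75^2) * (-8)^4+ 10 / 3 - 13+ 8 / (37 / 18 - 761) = 557056 * sqrt(2806) / 1159+ 944247923399 / 40983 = 23065450.37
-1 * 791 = -791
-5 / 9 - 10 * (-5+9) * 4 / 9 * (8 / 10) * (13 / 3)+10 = -1409 / 27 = -52.19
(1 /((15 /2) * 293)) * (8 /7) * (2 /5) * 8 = 0.00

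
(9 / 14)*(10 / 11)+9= 738 / 77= 9.58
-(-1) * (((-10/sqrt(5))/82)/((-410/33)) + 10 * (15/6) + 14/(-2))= 33 * sqrt(5)/16810 + 18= 18.00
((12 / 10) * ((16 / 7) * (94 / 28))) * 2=18.42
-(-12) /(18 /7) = 14 /3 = 4.67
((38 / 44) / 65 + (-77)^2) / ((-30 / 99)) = -25435467 / 1300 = -19565.74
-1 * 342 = -342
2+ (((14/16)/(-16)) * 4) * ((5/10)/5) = 633/320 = 1.98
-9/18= -1/2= -0.50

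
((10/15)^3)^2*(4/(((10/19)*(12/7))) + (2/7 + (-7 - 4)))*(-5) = 42208/15309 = 2.76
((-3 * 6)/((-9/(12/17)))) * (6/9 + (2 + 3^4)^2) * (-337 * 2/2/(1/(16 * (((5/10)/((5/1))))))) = -445788992/85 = -5244576.38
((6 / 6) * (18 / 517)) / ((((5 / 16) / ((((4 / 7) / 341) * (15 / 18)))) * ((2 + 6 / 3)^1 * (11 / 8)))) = 384 / 13574869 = 0.00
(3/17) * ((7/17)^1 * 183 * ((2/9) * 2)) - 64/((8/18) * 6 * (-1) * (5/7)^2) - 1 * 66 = -94286/7225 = -13.05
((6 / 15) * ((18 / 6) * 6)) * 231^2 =1920996 / 5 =384199.20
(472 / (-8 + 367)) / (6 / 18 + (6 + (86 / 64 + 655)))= 45312 / 22838503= 0.00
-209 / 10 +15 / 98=-5083 / 245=-20.75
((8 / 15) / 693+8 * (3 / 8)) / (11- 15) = -31193 / 41580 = -0.75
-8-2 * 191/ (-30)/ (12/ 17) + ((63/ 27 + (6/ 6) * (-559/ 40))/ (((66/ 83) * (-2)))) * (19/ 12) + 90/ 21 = 25.91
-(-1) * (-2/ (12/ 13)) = -13/ 6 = -2.17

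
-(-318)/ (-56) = -159/ 28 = -5.68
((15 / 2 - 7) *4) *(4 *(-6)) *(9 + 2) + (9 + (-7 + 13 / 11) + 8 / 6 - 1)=-17308 / 33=-524.48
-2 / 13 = -0.15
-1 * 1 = -1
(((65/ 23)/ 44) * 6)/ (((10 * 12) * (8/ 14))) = 91/ 16192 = 0.01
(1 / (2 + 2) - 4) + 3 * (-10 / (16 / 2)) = -15 / 2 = -7.50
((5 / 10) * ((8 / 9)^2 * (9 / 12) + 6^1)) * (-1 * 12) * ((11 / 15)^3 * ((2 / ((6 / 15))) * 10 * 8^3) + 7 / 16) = -1940916361 / 4860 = -399365.51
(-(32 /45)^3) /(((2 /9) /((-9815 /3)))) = 32161792 /6075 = 5294.12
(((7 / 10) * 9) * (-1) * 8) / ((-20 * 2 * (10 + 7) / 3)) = 189 / 850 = 0.22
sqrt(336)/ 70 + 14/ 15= 2 * sqrt(21)/ 35 + 14/ 15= 1.20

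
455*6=2730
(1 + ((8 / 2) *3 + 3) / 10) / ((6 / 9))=15 / 4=3.75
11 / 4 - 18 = -61 / 4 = -15.25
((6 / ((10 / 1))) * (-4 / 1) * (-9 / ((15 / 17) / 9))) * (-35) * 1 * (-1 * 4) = 154224 / 5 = 30844.80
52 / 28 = 13 / 7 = 1.86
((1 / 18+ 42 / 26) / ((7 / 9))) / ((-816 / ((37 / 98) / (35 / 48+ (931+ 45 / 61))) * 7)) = -51911 / 340878796076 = -0.00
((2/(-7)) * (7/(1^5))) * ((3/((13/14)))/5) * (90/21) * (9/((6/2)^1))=-216/13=-16.62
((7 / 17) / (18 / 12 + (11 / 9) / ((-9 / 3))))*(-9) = -3402 / 1003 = -3.39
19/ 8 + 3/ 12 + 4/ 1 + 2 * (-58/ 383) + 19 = 77587/ 3064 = 25.32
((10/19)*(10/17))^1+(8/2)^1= 1392/323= 4.31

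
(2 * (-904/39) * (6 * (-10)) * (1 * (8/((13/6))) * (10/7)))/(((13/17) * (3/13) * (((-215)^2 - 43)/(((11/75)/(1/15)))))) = 108190720/27316653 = 3.96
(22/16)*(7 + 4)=121/8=15.12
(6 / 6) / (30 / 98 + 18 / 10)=0.47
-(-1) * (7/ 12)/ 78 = 7/ 936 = 0.01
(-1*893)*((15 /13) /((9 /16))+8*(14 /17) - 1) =-4523045 /663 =-6822.09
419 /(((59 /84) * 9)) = 66.28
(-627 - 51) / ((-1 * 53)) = 678 / 53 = 12.79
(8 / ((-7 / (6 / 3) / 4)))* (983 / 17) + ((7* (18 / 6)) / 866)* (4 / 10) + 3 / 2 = -271631057 / 515270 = -527.16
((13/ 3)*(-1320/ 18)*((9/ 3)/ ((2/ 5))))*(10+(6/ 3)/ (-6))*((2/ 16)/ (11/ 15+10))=-268.31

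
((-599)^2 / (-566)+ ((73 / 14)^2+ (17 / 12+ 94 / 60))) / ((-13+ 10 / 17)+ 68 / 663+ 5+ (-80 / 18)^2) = -374678127603 / 7722462965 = -48.52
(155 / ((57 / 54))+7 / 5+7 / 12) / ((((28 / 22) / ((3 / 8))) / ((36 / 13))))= 16796439 / 138320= 121.43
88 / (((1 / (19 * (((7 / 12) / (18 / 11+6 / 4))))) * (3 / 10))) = 643720 / 621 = 1036.59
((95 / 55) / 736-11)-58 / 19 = -2161271 / 153824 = -14.05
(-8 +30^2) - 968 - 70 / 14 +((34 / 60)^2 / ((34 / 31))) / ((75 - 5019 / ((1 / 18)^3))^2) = -124917913150092735673 / 1542196458643120200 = -81.00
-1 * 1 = -1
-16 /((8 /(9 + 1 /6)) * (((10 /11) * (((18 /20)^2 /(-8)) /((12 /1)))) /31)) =6001600 /81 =74093.83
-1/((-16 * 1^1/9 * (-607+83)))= -9/8384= -0.00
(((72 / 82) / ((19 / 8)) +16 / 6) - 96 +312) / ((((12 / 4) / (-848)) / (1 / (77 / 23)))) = -9983863552 / 539847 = -18493.88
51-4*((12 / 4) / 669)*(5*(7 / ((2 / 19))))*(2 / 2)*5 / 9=95707 / 2007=47.69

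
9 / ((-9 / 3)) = -3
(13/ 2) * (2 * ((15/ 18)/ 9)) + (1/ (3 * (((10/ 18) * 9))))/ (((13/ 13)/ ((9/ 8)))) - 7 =-6179/ 1080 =-5.72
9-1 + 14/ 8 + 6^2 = 183/ 4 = 45.75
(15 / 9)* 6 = 10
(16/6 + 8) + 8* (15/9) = 24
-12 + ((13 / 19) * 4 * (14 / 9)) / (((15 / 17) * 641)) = -11.99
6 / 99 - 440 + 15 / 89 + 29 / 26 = -438.66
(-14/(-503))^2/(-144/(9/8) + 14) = -98/14421513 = -0.00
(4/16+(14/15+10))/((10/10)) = 671/60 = 11.18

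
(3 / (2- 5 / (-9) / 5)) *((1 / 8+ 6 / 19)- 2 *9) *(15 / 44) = -1080945 / 127072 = -8.51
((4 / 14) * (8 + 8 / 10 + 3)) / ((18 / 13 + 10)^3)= 129623 / 56731360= 0.00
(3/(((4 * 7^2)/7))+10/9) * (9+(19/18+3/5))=12.98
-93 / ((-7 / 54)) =5022 / 7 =717.43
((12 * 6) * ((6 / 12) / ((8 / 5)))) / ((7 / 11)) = 495 / 14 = 35.36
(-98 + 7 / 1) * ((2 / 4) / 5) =-91 / 10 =-9.10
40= 40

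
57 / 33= 1.73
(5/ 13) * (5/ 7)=0.27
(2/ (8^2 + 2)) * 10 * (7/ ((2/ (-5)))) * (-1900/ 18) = 166250/ 297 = 559.76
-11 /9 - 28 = -263 /9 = -29.22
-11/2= -5.50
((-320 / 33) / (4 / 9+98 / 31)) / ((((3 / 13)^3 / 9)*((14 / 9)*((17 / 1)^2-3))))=-1886040 / 426041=-4.43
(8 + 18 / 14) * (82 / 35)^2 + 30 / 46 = 2036201 / 39445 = 51.62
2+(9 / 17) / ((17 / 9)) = 659 / 289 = 2.28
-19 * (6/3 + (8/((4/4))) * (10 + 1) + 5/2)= -3515/2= -1757.50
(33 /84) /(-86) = -11 /2408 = -0.00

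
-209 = -209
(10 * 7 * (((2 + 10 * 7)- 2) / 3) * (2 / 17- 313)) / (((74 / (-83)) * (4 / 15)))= 2704046625 / 1258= 2149480.62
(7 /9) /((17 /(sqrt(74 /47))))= 0.06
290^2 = 84100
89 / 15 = 5.93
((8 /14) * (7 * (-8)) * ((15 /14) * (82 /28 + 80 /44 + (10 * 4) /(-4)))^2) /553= -294516450 /160658113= -1.83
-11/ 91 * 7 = -11/ 13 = -0.85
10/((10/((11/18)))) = 0.61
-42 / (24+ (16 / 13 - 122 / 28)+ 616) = -2548 / 38637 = -0.07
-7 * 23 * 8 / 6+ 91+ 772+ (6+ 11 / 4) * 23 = 849.58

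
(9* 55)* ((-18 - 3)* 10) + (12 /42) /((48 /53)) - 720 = -17584507 /168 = -104669.68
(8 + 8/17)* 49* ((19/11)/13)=134064/2431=55.15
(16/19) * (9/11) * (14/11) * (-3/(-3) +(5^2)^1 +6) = 28.06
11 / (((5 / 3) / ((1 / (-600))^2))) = 11 / 600000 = 0.00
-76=-76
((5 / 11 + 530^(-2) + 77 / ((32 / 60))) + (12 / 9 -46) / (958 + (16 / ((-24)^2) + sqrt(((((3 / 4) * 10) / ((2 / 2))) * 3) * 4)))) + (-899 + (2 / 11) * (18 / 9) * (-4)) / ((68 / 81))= -115932298230989650931 / 124951639100624600 + 173664 * sqrt(10) / 1189374481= -927.82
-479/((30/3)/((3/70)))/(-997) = 1437/697900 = 0.00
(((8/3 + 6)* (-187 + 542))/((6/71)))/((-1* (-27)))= 327665/243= 1348.42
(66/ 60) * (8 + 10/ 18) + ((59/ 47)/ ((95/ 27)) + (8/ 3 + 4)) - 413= -6374393/ 16074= -396.57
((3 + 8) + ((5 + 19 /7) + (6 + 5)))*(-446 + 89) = -10608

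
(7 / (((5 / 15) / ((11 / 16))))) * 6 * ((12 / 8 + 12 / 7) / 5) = 891 / 16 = 55.69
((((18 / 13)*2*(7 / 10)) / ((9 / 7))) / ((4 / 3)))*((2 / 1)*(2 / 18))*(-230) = -2254 / 39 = -57.79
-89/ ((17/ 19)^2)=-32129/ 289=-111.17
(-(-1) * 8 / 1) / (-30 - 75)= -8 / 105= -0.08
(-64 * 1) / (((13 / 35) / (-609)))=1364160 / 13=104935.38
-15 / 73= -0.21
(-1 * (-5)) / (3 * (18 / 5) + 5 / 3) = 0.40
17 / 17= 1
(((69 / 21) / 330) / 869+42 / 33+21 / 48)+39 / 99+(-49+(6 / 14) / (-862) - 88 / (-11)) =-38.90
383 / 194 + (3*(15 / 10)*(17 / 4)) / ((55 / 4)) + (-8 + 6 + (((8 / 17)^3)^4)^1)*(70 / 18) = -123429089624287622753 / 27974606720586974415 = -4.41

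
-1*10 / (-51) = 0.20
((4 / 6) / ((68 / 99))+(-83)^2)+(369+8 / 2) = 246941 / 34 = 7262.97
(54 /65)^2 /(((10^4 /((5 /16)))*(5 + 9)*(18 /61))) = 4941 /946400000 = 0.00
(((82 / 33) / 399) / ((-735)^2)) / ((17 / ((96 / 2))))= 1312 / 40307807925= 0.00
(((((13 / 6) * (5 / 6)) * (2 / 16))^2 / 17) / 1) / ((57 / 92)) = 97175 / 20093184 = 0.00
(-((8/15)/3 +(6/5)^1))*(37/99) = -2294/4455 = -0.51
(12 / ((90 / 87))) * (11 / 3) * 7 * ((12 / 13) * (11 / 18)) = 98252 / 585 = 167.95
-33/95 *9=-297/95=-3.13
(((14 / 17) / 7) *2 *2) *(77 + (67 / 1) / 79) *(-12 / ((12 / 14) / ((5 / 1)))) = -3444000 / 1343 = -2564.41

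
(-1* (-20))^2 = 400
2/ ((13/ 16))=32/ 13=2.46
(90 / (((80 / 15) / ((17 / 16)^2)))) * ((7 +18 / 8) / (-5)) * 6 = -866133 / 4096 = -211.46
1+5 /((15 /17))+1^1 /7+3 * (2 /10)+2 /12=1591 /210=7.58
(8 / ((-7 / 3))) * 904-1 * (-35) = -21451 / 7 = -3064.43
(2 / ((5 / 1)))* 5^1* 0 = 0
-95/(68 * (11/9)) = -855/748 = -1.14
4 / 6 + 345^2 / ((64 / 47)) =16782653 / 192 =87409.65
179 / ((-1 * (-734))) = 179 / 734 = 0.24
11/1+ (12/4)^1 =14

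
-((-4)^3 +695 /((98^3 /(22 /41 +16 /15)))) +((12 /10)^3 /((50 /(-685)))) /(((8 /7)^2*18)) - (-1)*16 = 22861552580047 /289416540000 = 78.99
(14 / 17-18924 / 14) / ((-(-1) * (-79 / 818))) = 131498408 / 9401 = 13987.70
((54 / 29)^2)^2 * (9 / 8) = 9565938 / 707281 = 13.52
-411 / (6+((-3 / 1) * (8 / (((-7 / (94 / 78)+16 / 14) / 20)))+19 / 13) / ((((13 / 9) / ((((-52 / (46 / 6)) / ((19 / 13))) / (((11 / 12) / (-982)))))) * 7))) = -1415243291 / 176678139686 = -0.01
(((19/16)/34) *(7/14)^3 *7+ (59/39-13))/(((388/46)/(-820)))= 9168359935/8231808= 1113.77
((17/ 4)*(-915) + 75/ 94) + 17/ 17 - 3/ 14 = -5115511/ 1316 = -3887.17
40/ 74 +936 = 34652/ 37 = 936.54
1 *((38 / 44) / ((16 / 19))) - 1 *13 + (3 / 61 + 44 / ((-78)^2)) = -11.92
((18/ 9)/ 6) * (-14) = -14/ 3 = -4.67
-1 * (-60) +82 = 142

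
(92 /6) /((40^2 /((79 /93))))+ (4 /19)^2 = 4227137 /80575200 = 0.05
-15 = -15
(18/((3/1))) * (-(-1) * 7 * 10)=420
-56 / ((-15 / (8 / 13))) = 448 / 195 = 2.30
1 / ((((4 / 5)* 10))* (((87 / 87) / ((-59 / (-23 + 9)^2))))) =-59 / 1568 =-0.04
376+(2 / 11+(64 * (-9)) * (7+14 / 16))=-4159.82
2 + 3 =5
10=10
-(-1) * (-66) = -66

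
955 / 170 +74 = 2707 / 34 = 79.62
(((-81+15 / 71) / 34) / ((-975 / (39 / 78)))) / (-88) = -239 / 17260100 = -0.00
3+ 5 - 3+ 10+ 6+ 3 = 24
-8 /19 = -0.42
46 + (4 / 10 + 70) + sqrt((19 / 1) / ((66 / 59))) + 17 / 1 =sqrt(73986) / 66 + 667 / 5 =137.52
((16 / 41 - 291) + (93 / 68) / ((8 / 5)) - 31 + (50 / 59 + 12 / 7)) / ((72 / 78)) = -38103695695 / 110538624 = -344.71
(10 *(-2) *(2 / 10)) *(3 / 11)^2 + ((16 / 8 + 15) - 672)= -79291 / 121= -655.30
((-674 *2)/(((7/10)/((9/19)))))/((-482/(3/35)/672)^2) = -13.03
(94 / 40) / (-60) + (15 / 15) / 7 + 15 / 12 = 11371 / 8400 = 1.35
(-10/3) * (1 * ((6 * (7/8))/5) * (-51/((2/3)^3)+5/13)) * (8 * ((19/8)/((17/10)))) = 11877565/1768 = 6718.08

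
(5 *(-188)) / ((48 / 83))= -19505 / 12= -1625.42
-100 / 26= -50 / 13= -3.85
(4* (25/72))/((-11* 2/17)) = -425/396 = -1.07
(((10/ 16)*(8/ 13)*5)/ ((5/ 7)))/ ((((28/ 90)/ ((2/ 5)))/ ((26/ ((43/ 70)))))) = 6300/ 43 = 146.51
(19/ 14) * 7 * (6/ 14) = 57/ 14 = 4.07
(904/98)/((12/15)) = 565/49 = 11.53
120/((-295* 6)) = -0.07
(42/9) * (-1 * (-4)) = 18.67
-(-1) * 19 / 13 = 19 / 13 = 1.46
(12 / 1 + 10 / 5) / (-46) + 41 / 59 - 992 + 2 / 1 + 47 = -1279121 / 1357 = -942.61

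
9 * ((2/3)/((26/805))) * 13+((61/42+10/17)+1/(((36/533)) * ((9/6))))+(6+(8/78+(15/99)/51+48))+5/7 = 162893365/65637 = 2481.73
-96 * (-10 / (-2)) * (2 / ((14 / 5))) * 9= -21600 / 7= -3085.71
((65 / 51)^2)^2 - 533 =-3588001508 / 6765201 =-530.36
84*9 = 756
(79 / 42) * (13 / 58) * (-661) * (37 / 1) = -25117339 / 2436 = -10310.89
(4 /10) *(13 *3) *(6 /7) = 468 /35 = 13.37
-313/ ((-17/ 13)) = 4069/ 17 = 239.35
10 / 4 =2.50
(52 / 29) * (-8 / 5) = -416 / 145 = -2.87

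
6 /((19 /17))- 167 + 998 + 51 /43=684282 /817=837.55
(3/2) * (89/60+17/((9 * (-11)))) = 2597/1320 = 1.97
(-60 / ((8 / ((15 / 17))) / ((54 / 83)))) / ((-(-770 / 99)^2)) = 19683 / 276556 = 0.07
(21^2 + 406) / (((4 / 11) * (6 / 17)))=158389 / 24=6599.54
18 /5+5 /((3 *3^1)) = 4.16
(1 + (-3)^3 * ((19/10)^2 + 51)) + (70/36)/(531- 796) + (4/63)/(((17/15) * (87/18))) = -242551174919/164612700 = -1473.47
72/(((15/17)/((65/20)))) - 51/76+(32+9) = 116101/380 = 305.53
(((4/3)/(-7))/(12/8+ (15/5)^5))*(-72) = 64/1141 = 0.06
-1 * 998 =-998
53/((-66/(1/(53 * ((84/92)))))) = -0.02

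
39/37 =1.05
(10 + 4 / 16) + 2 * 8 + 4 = 121 / 4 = 30.25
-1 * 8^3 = -512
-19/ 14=-1.36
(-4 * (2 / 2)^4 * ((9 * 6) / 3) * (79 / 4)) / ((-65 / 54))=76788 / 65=1181.35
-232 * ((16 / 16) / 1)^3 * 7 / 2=-812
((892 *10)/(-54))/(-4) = 1115/27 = 41.30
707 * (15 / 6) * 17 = 60095 / 2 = 30047.50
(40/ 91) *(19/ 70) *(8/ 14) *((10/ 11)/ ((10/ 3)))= 912/ 49049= 0.02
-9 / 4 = -2.25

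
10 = 10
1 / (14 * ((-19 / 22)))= -11 / 133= -0.08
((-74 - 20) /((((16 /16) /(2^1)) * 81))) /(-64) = 47 /1296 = 0.04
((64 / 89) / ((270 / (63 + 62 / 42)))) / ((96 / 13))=0.02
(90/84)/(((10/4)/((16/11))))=48/77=0.62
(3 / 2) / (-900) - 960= -576001 / 600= -960.00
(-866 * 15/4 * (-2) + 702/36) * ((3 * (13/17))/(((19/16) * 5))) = 4065048/1615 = 2517.06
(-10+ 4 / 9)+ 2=-68 / 9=-7.56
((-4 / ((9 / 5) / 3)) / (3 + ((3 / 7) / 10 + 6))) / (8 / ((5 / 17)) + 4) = -1750 / 74061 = -0.02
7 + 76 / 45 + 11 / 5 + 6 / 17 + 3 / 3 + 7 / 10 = 19801 / 1530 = 12.94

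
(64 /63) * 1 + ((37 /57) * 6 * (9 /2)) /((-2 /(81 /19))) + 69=32.66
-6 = -6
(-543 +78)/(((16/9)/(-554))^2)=-2889997785/64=-45156215.39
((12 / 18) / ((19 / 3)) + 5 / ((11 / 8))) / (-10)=-391 / 1045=-0.37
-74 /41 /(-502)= 37 /10291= 0.00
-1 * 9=-9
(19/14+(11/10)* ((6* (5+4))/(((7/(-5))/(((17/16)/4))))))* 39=-173199/448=-386.60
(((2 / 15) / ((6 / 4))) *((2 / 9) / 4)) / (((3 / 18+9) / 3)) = 4 / 2475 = 0.00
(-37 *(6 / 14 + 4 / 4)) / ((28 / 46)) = -4255 / 49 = -86.84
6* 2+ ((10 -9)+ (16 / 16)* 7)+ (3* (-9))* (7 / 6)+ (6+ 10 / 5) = -7 / 2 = -3.50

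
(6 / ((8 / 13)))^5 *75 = 6766814925 / 1024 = 6608217.70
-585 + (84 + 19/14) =-499.64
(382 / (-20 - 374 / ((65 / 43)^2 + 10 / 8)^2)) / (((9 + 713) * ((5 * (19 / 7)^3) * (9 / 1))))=-0.00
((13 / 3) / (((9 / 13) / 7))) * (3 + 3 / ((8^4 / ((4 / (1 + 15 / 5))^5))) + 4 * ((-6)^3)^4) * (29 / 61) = 407846210911647235 / 2248704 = 181369451431.42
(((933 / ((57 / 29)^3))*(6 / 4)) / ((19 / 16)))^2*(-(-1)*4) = 14728168046192896 / 152852067369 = 96355.70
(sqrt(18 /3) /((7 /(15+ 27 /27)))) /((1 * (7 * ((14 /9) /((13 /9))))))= 104 * sqrt(6) /343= 0.74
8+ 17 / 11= 105 / 11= 9.55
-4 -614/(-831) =-2710/831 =-3.26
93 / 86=1.08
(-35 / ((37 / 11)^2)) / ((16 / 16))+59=76536 / 1369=55.91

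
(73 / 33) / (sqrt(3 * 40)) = 73 * sqrt(30) / 1980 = 0.20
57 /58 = 0.98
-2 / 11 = -0.18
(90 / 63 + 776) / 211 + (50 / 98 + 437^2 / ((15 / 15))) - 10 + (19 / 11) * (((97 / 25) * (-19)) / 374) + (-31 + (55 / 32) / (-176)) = 51975797853094897 / 272221734400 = 190931.84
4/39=0.10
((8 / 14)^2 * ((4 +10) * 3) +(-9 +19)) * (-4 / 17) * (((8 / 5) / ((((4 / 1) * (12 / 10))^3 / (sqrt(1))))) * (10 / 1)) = -10375 / 12852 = -0.81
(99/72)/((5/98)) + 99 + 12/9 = 7637/60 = 127.28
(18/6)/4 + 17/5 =83/20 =4.15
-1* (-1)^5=1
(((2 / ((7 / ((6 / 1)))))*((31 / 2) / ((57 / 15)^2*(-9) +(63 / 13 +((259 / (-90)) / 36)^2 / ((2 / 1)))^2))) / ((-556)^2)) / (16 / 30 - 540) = 3247513506993600000 / 2169555139092780615627123071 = 0.00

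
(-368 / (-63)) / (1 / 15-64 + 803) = 40 / 5061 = 0.01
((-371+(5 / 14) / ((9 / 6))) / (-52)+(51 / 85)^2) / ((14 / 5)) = 102239 / 38220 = 2.68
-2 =-2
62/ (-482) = -31/ 241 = -0.13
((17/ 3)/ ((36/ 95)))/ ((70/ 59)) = 19057/ 1512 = 12.60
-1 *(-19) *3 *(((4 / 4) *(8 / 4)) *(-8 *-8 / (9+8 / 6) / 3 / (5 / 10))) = 14592 / 31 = 470.71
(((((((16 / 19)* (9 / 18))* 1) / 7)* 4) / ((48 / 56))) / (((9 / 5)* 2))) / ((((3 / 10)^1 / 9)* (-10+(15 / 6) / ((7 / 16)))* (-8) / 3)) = 35 / 171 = 0.20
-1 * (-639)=639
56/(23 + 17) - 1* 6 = -4.60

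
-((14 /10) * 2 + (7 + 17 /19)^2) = -117554 /1805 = -65.13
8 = 8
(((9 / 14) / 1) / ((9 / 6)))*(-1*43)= -129 / 7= -18.43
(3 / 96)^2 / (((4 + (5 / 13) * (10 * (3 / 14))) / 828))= 18837 / 112384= 0.17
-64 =-64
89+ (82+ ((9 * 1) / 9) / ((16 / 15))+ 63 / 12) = 177.19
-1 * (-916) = 916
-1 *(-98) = 98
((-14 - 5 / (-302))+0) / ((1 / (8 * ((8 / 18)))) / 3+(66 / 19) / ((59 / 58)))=-75743728 / 19004709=-3.99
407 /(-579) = -407 /579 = -0.70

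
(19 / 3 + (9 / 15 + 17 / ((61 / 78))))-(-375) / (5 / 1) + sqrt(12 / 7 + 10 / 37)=105.08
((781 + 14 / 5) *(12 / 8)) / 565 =11757 / 5650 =2.08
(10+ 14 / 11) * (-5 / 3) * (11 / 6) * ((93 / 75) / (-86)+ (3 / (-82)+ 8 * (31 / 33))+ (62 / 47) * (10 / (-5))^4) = -121091626624 / 123048585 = -984.10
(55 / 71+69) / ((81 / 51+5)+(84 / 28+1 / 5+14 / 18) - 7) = 1894905 / 96844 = 19.57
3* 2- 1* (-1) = 7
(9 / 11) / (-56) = -9 / 616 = -0.01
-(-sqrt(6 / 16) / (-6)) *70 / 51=-35 *sqrt(6) / 612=-0.14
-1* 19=-19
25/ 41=0.61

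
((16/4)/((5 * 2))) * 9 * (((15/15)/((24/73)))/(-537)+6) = 15451/716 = 21.58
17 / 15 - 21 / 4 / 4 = -43 / 240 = -0.18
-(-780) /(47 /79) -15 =60915 /47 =1296.06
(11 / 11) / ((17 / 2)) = 2 / 17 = 0.12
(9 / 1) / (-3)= -3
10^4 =10000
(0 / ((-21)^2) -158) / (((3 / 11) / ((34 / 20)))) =-14773 / 15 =-984.87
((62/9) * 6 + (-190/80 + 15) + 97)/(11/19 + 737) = 68837/336336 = 0.20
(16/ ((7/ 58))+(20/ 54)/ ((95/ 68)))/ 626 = 238508/ 1123983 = 0.21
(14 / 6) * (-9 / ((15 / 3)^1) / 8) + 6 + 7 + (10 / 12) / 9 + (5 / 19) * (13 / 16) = 524549 / 41040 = 12.78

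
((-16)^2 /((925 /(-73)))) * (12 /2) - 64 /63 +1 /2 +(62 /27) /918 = -19536822931 /160489350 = -121.73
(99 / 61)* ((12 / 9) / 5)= 132 / 305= 0.43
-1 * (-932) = 932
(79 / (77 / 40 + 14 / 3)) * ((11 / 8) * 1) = 13035 / 791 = 16.48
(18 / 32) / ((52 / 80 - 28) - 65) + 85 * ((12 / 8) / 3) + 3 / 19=5987119 / 140372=42.65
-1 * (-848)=848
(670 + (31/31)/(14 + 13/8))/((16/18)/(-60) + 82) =1130733/138350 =8.17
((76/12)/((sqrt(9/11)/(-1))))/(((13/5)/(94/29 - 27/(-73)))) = -726275 * sqrt(11)/247689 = -9.73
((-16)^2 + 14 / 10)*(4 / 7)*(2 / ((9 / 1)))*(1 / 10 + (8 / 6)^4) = 1510652 / 14175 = 106.57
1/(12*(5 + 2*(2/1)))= 0.01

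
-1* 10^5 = -100000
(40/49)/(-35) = -8/343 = -0.02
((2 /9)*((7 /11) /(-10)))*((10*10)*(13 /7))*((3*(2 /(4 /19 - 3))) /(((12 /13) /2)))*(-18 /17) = -128440 /9911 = -12.96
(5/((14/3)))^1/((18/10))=25/42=0.60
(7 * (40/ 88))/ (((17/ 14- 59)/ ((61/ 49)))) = -610/ 8899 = -0.07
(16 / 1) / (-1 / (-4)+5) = 64 / 21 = 3.05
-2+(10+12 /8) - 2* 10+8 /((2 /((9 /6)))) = -9 /2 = -4.50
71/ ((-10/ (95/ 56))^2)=25631/ 12544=2.04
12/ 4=3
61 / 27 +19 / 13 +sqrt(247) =1306 / 351 +sqrt(247) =19.44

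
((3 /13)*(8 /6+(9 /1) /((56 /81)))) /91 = 2411 /66248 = 0.04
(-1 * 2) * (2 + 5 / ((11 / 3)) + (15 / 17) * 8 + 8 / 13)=-53666 / 2431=-22.08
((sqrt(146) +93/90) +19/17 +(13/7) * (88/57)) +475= sqrt(146) +32559631/67830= 492.10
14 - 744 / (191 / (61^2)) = -2765750 / 191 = -14480.37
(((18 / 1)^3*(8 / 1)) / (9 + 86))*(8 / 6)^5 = 2069.56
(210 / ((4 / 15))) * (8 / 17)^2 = 50400 / 289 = 174.39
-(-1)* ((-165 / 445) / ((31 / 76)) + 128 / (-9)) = -375724 / 24831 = -15.13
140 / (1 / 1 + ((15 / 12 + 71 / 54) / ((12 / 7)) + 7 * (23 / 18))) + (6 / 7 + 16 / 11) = 16610086 / 1141679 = 14.55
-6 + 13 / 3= -5 / 3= -1.67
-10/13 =-0.77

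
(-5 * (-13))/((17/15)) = 975/17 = 57.35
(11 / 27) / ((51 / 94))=1034 / 1377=0.75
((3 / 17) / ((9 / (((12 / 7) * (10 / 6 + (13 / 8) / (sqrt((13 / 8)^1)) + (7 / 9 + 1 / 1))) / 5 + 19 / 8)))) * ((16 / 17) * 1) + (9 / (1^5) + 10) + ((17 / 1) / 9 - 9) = 16 * sqrt(26) / 10115 + 1088279 / 91035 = 11.96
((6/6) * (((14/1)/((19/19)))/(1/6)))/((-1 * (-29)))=84/29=2.90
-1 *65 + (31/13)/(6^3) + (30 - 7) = -41.99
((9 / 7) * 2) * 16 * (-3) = -864 / 7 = -123.43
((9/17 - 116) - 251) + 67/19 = -117231/323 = -362.94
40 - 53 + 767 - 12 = 742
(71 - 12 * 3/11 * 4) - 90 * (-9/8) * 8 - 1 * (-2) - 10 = 9459/11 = 859.91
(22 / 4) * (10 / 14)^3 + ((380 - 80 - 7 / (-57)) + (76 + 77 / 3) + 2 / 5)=26341313 / 65170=404.19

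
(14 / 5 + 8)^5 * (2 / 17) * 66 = 1140890.04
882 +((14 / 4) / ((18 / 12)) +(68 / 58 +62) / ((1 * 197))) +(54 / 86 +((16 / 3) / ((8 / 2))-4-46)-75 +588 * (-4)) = -1172076985 / 736977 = -1590.38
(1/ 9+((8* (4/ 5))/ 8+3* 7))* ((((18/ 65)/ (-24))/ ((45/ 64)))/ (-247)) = 15776/ 10837125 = 0.00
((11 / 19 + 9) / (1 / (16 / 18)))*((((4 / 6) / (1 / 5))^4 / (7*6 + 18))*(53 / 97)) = 38584000 / 4030641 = 9.57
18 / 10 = 1.80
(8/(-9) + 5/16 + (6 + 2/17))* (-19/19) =-13565/2448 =-5.54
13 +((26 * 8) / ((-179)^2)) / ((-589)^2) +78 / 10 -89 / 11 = 7769871348379 / 611363266855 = 12.71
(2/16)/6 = 1/48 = 0.02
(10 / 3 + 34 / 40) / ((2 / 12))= 251 / 10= 25.10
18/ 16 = 9/ 8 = 1.12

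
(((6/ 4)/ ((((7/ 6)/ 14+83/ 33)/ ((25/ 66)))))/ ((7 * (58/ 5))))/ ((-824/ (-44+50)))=-1125/ 57374296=-0.00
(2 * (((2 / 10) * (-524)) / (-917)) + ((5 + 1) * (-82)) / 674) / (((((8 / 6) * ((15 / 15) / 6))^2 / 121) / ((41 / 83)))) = -606.88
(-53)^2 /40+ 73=5729 /40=143.22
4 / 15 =0.27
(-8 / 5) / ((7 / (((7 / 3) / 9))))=-8 / 135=-0.06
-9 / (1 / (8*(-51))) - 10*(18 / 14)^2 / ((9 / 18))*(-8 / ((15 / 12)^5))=115109208 / 30625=3758.67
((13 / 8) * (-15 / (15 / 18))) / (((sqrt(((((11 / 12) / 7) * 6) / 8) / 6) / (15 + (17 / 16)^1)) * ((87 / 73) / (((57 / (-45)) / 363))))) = 4633967 * sqrt(462) / 9263760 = 10.75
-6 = -6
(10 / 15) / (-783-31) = -1 / 1221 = -0.00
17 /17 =1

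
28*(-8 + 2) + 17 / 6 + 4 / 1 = -967 / 6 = -161.17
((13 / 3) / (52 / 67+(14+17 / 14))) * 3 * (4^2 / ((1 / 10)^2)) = 19510400 / 14999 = 1300.78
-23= -23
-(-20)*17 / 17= 20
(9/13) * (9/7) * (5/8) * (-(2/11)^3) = -405/121121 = -0.00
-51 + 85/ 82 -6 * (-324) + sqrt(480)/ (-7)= 155311/ 82 -4 * sqrt(30)/ 7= 1890.91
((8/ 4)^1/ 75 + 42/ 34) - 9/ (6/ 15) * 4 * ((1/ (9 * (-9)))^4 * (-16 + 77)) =1.26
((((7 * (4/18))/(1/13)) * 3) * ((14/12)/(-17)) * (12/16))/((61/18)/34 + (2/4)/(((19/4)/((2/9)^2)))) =-326781/10975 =-29.78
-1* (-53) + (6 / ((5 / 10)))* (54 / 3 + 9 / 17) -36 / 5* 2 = 22181 / 85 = 260.95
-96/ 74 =-48/ 37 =-1.30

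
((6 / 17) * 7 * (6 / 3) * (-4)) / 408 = -14 / 289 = -0.05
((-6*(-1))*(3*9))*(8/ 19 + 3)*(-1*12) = -6650.53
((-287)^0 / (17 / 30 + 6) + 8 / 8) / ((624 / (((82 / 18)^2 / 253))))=381587 / 2519163504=0.00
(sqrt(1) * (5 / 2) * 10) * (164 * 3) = 12300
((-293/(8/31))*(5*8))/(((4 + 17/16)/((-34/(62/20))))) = 7969600/81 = 98390.12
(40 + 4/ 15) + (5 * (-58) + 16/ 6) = -3706/ 15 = -247.07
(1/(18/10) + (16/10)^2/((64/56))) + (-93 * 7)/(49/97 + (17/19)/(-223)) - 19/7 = -13592610743/10464300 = -1298.95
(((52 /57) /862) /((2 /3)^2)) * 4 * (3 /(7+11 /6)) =1404 /434017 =0.00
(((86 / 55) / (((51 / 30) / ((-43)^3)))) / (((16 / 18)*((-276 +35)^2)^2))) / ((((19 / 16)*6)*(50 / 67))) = -1374358002 / 299642482480825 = -0.00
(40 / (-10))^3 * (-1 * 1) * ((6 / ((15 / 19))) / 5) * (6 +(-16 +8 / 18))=-209152 / 225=-929.56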